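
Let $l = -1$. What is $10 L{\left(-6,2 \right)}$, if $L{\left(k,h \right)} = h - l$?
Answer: $30$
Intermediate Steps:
$L{\left(k,h \right)} = 1 + h$ ($L{\left(k,h \right)} = h - -1 = h + 1 = 1 + h$)
$10 L{\left(-6,2 \right)} = 10 \left(1 + 2\right) = 10 \cdot 3 = 30$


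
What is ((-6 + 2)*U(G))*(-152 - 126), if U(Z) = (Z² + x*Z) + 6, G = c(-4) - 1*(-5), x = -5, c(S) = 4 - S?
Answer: 122320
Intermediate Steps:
G = 13 (G = (4 - 1*(-4)) - 1*(-5) = (4 + 4) + 5 = 8 + 5 = 13)
U(Z) = 6 + Z² - 5*Z (U(Z) = (Z² - 5*Z) + 6 = 6 + Z² - 5*Z)
((-6 + 2)*U(G))*(-152 - 126) = ((-6 + 2)*(6 + 13² - 5*13))*(-152 - 126) = -4*(6 + 169 - 65)*(-278) = -4*110*(-278) = -440*(-278) = 122320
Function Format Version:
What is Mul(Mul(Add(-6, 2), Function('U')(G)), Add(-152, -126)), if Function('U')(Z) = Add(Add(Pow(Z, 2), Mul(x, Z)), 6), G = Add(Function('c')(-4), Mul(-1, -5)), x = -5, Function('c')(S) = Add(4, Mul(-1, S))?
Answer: 122320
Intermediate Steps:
G = 13 (G = Add(Add(4, Mul(-1, -4)), Mul(-1, -5)) = Add(Add(4, 4), 5) = Add(8, 5) = 13)
Function('U')(Z) = Add(6, Pow(Z, 2), Mul(-5, Z)) (Function('U')(Z) = Add(Add(Pow(Z, 2), Mul(-5, Z)), 6) = Add(6, Pow(Z, 2), Mul(-5, Z)))
Mul(Mul(Add(-6, 2), Function('U')(G)), Add(-152, -126)) = Mul(Mul(Add(-6, 2), Add(6, Pow(13, 2), Mul(-5, 13))), Add(-152, -126)) = Mul(Mul(-4, Add(6, 169, -65)), -278) = Mul(Mul(-4, 110), -278) = Mul(-440, -278) = 122320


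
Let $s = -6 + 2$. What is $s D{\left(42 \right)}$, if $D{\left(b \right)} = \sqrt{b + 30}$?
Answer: $- 24 \sqrt{2} \approx -33.941$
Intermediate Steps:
$s = -4$
$D{\left(b \right)} = \sqrt{30 + b}$
$s D{\left(42 \right)} = - 4 \sqrt{30 + 42} = - 4 \sqrt{72} = - 4 \cdot 6 \sqrt{2} = - 24 \sqrt{2}$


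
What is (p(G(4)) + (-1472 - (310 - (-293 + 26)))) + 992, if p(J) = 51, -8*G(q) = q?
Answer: -1006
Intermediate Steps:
G(q) = -q/8
(p(G(4)) + (-1472 - (310 - (-293 + 26)))) + 992 = (51 + (-1472 - (310 - (-293 + 26)))) + 992 = (51 + (-1472 - (310 - 1*(-267)))) + 992 = (51 + (-1472 - (310 + 267))) + 992 = (51 + (-1472 - 1*577)) + 992 = (51 + (-1472 - 577)) + 992 = (51 - 2049) + 992 = -1998 + 992 = -1006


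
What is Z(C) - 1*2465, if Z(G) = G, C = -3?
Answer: -2468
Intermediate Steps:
Z(C) - 1*2465 = -3 - 1*2465 = -3 - 2465 = -2468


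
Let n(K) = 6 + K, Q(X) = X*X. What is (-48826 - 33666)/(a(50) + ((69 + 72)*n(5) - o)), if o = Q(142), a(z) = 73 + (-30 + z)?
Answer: 20623/4630 ≈ 4.4542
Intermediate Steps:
Q(X) = X²
a(z) = 43 + z
o = 20164 (o = 142² = 20164)
(-48826 - 33666)/(a(50) + ((69 + 72)*n(5) - o)) = (-48826 - 33666)/((43 + 50) + ((69 + 72)*(6 + 5) - 1*20164)) = -82492/(93 + (141*11 - 20164)) = -82492/(93 + (1551 - 20164)) = -82492/(93 - 18613) = -82492/(-18520) = -82492*(-1/18520) = 20623/4630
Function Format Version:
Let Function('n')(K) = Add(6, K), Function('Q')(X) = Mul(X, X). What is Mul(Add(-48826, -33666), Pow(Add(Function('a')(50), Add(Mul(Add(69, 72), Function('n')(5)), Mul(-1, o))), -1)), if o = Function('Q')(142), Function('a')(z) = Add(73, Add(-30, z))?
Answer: Rational(20623, 4630) ≈ 4.4542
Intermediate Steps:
Function('Q')(X) = Pow(X, 2)
Function('a')(z) = Add(43, z)
o = 20164 (o = Pow(142, 2) = 20164)
Mul(Add(-48826, -33666), Pow(Add(Function('a')(50), Add(Mul(Add(69, 72), Function('n')(5)), Mul(-1, o))), -1)) = Mul(Add(-48826, -33666), Pow(Add(Add(43, 50), Add(Mul(Add(69, 72), Add(6, 5)), Mul(-1, 20164))), -1)) = Mul(-82492, Pow(Add(93, Add(Mul(141, 11), -20164)), -1)) = Mul(-82492, Pow(Add(93, Add(1551, -20164)), -1)) = Mul(-82492, Pow(Add(93, -18613), -1)) = Mul(-82492, Pow(-18520, -1)) = Mul(-82492, Rational(-1, 18520)) = Rational(20623, 4630)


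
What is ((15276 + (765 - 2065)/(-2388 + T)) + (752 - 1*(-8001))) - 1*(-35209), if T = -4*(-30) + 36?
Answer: 33055129/558 ≈ 59239.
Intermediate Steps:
T = 156 (T = 120 + 36 = 156)
((15276 + (765 - 2065)/(-2388 + T)) + (752 - 1*(-8001))) - 1*(-35209) = ((15276 + (765 - 2065)/(-2388 + 156)) + (752 - 1*(-8001))) - 1*(-35209) = ((15276 - 1300/(-2232)) + (752 + 8001)) + 35209 = ((15276 - 1300*(-1/2232)) + 8753) + 35209 = ((15276 + 325/558) + 8753) + 35209 = (8524333/558 + 8753) + 35209 = 13408507/558 + 35209 = 33055129/558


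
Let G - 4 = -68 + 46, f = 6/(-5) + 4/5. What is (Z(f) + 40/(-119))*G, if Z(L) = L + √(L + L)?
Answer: 7884/595 - 36*I*√5/5 ≈ 13.25 - 16.1*I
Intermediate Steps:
f = -⅖ (f = 6*(-⅕) + 4*(⅕) = -6/5 + ⅘ = -⅖ ≈ -0.40000)
Z(L) = L + √2*√L (Z(L) = L + √(2*L) = L + √2*√L)
G = -18 (G = 4 + (-68 + 46) = 4 - 22 = -18)
(Z(f) + 40/(-119))*G = ((-⅖ + √2*√(-⅖)) + 40/(-119))*(-18) = ((-⅖ + √2*(I*√10/5)) + 40*(-1/119))*(-18) = ((-⅖ + 2*I*√5/5) - 40/119)*(-18) = (-438/595 + 2*I*√5/5)*(-18) = 7884/595 - 36*I*√5/5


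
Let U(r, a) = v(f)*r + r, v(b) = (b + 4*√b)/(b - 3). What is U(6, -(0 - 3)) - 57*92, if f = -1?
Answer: -10473/2 - 6*I ≈ -5236.5 - 6.0*I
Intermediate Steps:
v(b) = (b + 4*√b)/(-3 + b)
U(r, a) = r + r*(¼ - I) (U(r, a) = ((-1 + 4*√(-1))/(-3 - 1))*r + r = ((-1 + 4*I)/(-4))*r + r = (-(-1 + 4*I)/4)*r + r = (¼ - I)*r + r = r*(¼ - I) + r = r + r*(¼ - I))
U(6, -(0 - 3)) - 57*92 = (¼)*6*(5 - 4*I) - 57*92 = (15/2 - 6*I) - 5244 = -10473/2 - 6*I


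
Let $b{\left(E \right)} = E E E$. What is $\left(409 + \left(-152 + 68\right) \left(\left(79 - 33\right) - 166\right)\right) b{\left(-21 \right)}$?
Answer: $-97138629$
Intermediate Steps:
$b{\left(E \right)} = E^{3}$ ($b{\left(E \right)} = E^{2} E = E^{3}$)
$\left(409 + \left(-152 + 68\right) \left(\left(79 - 33\right) - 166\right)\right) b{\left(-21 \right)} = \left(409 + \left(-152 + 68\right) \left(\left(79 - 33\right) - 166\right)\right) \left(-21\right)^{3} = \left(409 - 84 \left(46 - 166\right)\right) \left(-9261\right) = \left(409 - -10080\right) \left(-9261\right) = \left(409 + 10080\right) \left(-9261\right) = 10489 \left(-9261\right) = -97138629$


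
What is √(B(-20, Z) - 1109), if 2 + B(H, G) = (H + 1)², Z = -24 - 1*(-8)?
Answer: 5*I*√30 ≈ 27.386*I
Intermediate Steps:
Z = -16 (Z = -24 + 8 = -16)
B(H, G) = -2 + (1 + H)² (B(H, G) = -2 + (H + 1)² = -2 + (1 + H)²)
√(B(-20, Z) - 1109) = √((-2 + (1 - 20)²) - 1109) = √((-2 + (-19)²) - 1109) = √((-2 + 361) - 1109) = √(359 - 1109) = √(-750) = 5*I*√30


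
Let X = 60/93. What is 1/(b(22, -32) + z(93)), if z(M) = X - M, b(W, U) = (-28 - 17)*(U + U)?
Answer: 31/86417 ≈ 0.00035873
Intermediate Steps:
X = 20/31 (X = 60*(1/93) = 20/31 ≈ 0.64516)
b(W, U) = -90*U
z(M) = 20/31 - M
1/(b(22, -32) + z(93)) = 1/(-90*(-32) + (20/31 - 1*93)) = 1/(2880 + (20/31 - 93)) = 1/(2880 - 2863/31) = 1/(86417/31) = 31/86417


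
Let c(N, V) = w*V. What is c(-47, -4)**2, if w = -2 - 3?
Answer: 400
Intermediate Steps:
w = -5
c(N, V) = -5*V
c(-47, -4)**2 = (-5*(-4))**2 = 20**2 = 400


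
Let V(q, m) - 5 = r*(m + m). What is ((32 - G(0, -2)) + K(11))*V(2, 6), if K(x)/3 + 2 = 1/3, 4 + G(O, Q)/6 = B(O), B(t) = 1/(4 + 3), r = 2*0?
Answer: 1755/7 ≈ 250.71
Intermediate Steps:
r = 0
B(t) = 1/7
G(O, Q) = -162/7 (G(O, Q) = -24 + 6*(1/7) = -24 + 6/7 = -162/7)
K(x) = -5 (K(x) = -6 + 3/3 = -6 + 3*(1/3) = -6 + 1 = -5)
V(q, m) = 5 (V(q, m) = 5 + 0*(m + m) = 5 + 0*(2*m) = 5 + 0 = 5)
((32 - G(0, -2)) + K(11))*V(2, 6) = ((32 - 1*(-162/7)) - 5)*5 = ((32 + 162/7) - 5)*5 = (386/7 - 5)*5 = (351/7)*5 = 1755/7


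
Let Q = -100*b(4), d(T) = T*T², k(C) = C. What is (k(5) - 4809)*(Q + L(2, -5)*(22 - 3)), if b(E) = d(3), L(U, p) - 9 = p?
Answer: 12605696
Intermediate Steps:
L(U, p) = 9 + p
d(T) = T³
b(E) = 27 (b(E) = 3³ = 27)
Q = -2700 (Q = -100*27 = -2700)
(k(5) - 4809)*(Q + L(2, -5)*(22 - 3)) = (5 - 4809)*(-2700 + (9 - 5)*(22 - 3)) = -4804*(-2700 + 4*19) = -4804*(-2700 + 76) = -4804*(-2624) = 12605696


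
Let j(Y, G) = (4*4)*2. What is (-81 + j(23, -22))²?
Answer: 2401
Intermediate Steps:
j(Y, G) = 32 (j(Y, G) = 16*2 = 32)
(-81 + j(23, -22))² = (-81 + 32)² = (-49)² = 2401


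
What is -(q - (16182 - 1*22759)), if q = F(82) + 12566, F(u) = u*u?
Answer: -25867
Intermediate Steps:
F(u) = u**2
q = 19290 (q = 82**2 + 12566 = 6724 + 12566 = 19290)
-(q - (16182 - 1*22759)) = -(19290 - (16182 - 1*22759)) = -(19290 - (16182 - 22759)) = -(19290 - 1*(-6577)) = -(19290 + 6577) = -1*25867 = -25867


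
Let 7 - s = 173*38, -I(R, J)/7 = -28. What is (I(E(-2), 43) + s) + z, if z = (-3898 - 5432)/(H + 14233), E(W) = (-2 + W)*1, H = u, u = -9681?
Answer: -14505061/2276 ≈ -6373.0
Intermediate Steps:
H = -9681
E(W) = -2 + W
I(R, J) = 196 (I(R, J) = -7*(-28) = 196)
z = -4665/2276 (z = (-3898 - 5432)/(-9681 + 14233) = -9330/4552 = -9330*1/4552 = -4665/2276 ≈ -2.0496)
s = -6567 (s = 7 - 173*38 = 7 - 1*6574 = 7 - 6574 = -6567)
(I(E(-2), 43) + s) + z = (196 - 6567) - 4665/2276 = -6371 - 4665/2276 = -14505061/2276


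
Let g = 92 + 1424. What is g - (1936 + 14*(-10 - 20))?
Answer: 0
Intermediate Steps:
g = 1516
g - (1936 + 14*(-10 - 20)) = 1516 - (1936 + 14*(-10 - 20)) = 1516 - (1936 + 14*(-30)) = 1516 - (1936 - 420) = 1516 - 1*1516 = 1516 - 1516 = 0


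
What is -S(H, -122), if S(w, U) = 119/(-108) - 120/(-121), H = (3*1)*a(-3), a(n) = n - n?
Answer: 1439/13068 ≈ 0.11012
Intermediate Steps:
a(n) = 0
H = 0 (H = (3*1)*0 = 3*0 = 0)
S(w, U) = -1439/13068 (S(w, U) = 119*(-1/108) - 120*(-1/121) = -119/108 + 120/121 = -1439/13068)
-S(H, -122) = -1*(-1439/13068) = 1439/13068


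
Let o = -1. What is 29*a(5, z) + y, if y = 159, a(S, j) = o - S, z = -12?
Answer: -15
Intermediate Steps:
a(S, j) = -1 - S
29*a(5, z) + y = 29*(-1 - 1*5) + 159 = 29*(-1 - 5) + 159 = 29*(-6) + 159 = -174 + 159 = -15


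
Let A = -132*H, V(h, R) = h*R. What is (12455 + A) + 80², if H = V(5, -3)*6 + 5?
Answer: 30075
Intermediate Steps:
V(h, R) = R*h
H = -85 (H = -3*5*6 + 5 = -15*6 + 5 = -90 + 5 = -85)
A = 11220 (A = -132*(-85) = 11220)
(12455 + A) + 80² = (12455 + 11220) + 80² = 23675 + 6400 = 30075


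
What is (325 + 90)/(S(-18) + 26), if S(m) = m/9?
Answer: 415/24 ≈ 17.292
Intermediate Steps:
S(m) = m/9 (S(m) = m*(⅑) = m/9)
(325 + 90)/(S(-18) + 26) = (325 + 90)/((⅑)*(-18) + 26) = 415/(-2 + 26) = 415/24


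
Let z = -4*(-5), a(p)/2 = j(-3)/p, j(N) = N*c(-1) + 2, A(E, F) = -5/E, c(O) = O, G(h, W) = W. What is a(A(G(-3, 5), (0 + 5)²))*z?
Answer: -200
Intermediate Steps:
j(N) = 2 - N (j(N) = N*(-1) + 2 = -N + 2 = 2 - N)
a(p) = 10/p (a(p) = 2*((2 - 1*(-3))/p) = 2*((2 + 3)/p) = 2*(5/p) = 10/p)
z = 20
a(A(G(-3, 5), (0 + 5)²))*z = (10/((-5/5)))*20 = (10/((-5*⅕)))*20 = (10/(-1))*20 = (10*(-1))*20 = -10*20 = -200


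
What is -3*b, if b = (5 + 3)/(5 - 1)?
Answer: -6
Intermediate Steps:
b = 2 (b = 8/4 = 8*(1/4) = 2)
-3*b = -3*2 = -6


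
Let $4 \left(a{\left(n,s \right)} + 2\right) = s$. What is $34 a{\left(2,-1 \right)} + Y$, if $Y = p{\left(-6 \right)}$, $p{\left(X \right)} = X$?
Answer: $- \frac{165}{2} \approx -82.5$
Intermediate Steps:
$Y = -6$
$a{\left(n,s \right)} = -2 + \frac{s}{4}$
$34 a{\left(2,-1 \right)} + Y = 34 \left(-2 + \frac{1}{4} \left(-1\right)\right) - 6 = 34 \left(-2 - \frac{1}{4}\right) - 6 = 34 \left(- \frac{9}{4}\right) - 6 = - \frac{153}{2} - 6 = - \frac{165}{2}$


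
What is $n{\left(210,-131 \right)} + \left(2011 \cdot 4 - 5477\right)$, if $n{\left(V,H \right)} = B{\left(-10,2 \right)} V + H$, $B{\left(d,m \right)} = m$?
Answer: $2856$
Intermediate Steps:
$n{\left(V,H \right)} = H + 2 V$ ($n{\left(V,H \right)} = 2 V + H = H + 2 V$)
$n{\left(210,-131 \right)} + \left(2011 \cdot 4 - 5477\right) = \left(-131 + 2 \cdot 210\right) + \left(2011 \cdot 4 - 5477\right) = \left(-131 + 420\right) + \left(8044 - 5477\right) = 289 + 2567 = 2856$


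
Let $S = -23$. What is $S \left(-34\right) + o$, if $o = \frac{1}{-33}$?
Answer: $\frac{25805}{33} \approx 781.97$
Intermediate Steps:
$o = - \frac{1}{33} \approx -0.030303$
$S \left(-34\right) + o = \left(-23\right) \left(-34\right) - \frac{1}{33} = 782 - \frac{1}{33} = \frac{25805}{33}$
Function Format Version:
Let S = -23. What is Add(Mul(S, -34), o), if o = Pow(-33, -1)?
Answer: Rational(25805, 33) ≈ 781.97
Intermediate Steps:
o = Rational(-1, 33) ≈ -0.030303
Add(Mul(S, -34), o) = Add(Mul(-23, -34), Rational(-1, 33)) = Add(782, Rational(-1, 33)) = Rational(25805, 33)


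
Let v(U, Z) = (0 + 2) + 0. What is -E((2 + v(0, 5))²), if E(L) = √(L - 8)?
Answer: -2*√2 ≈ -2.8284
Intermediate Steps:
v(U, Z) = 2 (v(U, Z) = 2 + 0 = 2)
E(L) = √(-8 + L)
-E((2 + v(0, 5))²) = -√(-8 + (2 + 2)²) = -√(-8 + 4²) = -√(-8 + 16) = -√8 = -2*√2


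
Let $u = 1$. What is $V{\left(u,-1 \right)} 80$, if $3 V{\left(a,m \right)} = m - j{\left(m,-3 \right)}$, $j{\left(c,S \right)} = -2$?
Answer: $\frac{80}{3} \approx 26.667$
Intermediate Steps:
$V{\left(a,m \right)} = \frac{2}{3} + \frac{m}{3}$ ($V{\left(a,m \right)} = \frac{m - -2}{3} = \frac{m + 2}{3} = \frac{2 + m}{3} = \frac{2}{3} + \frac{m}{3}$)
$V{\left(u,-1 \right)} 80 = \left(\frac{2}{3} + \frac{1}{3} \left(-1\right)\right) 80 = \left(\frac{2}{3} - \frac{1}{3}\right) 80 = \frac{1}{3} \cdot 80 = \frac{80}{3}$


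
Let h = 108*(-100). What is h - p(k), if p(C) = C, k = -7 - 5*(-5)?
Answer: -10818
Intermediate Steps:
k = 18 (k = -7 + 25 = 18)
h = -10800
h - p(k) = -10800 - 1*18 = -10800 - 18 = -10818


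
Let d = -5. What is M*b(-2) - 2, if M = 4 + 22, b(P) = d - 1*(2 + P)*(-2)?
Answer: -132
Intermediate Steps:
b(P) = -1 + 2*P (b(P) = -5 - 1*(2 + P)*(-2) = -5 - (2 + P)*(-2) = -5 - (-4 - 2*P) = -5 + (4 + 2*P) = -1 + 2*P)
M = 26
M*b(-2) - 2 = 26*(-1 + 2*(-2)) - 2 = 26*(-1 - 4) - 2 = 26*(-5) - 2 = -130 - 2 = -132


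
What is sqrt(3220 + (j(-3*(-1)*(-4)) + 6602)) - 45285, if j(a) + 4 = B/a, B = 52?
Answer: -45285 + sqrt(88323)/3 ≈ -45186.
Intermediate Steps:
j(a) = -4 + 52/a
sqrt(3220 + (j(-3*(-1)*(-4)) + 6602)) - 45285 = sqrt(3220 + ((-4 + 52/((-3*(-1)*(-4)))) + 6602)) - 45285 = sqrt(3220 + ((-4 + 52/((3*(-4)))) + 6602)) - 45285 = sqrt(3220 + ((-4 + 52/(-12)) + 6602)) - 45285 = sqrt(3220 + ((-4 + 52*(-1/12)) + 6602)) - 45285 = sqrt(3220 + ((-4 - 13/3) + 6602)) - 45285 = sqrt(3220 + (-25/3 + 6602)) - 45285 = sqrt(3220 + 19781/3) - 45285 = sqrt(29441/3) - 45285 = sqrt(88323)/3 - 45285 = -45285 + sqrt(88323)/3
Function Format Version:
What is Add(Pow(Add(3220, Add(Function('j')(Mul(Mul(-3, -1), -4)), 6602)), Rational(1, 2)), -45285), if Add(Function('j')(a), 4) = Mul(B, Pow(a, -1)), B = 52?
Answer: Add(-45285, Mul(Rational(1, 3), Pow(88323, Rational(1, 2)))) ≈ -45186.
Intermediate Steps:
Function('j')(a) = Add(-4, Mul(52, Pow(a, -1)))
Add(Pow(Add(3220, Add(Function('j')(Mul(Mul(-3, -1), -4)), 6602)), Rational(1, 2)), -45285) = Add(Pow(Add(3220, Add(Add(-4, Mul(52, Pow(Mul(Mul(-3, -1), -4), -1))), 6602)), Rational(1, 2)), -45285) = Add(Pow(Add(3220, Add(Add(-4, Mul(52, Pow(Mul(3, -4), -1))), 6602)), Rational(1, 2)), -45285) = Add(Pow(Add(3220, Add(Add(-4, Mul(52, Pow(-12, -1))), 6602)), Rational(1, 2)), -45285) = Add(Pow(Add(3220, Add(Add(-4, Mul(52, Rational(-1, 12))), 6602)), Rational(1, 2)), -45285) = Add(Pow(Add(3220, Add(Add(-4, Rational(-13, 3)), 6602)), Rational(1, 2)), -45285) = Add(Pow(Add(3220, Add(Rational(-25, 3), 6602)), Rational(1, 2)), -45285) = Add(Pow(Add(3220, Rational(19781, 3)), Rational(1, 2)), -45285) = Add(Pow(Rational(29441, 3), Rational(1, 2)), -45285) = Add(Mul(Rational(1, 3), Pow(88323, Rational(1, 2))), -45285) = Add(-45285, Mul(Rational(1, 3), Pow(88323, Rational(1, 2))))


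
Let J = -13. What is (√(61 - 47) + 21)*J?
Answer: -273 - 13*√14 ≈ -321.64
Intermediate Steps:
(√(61 - 47) + 21)*J = (√(61 - 47) + 21)*(-13) = (√14 + 21)*(-13) = (21 + √14)*(-13) = -273 - 13*√14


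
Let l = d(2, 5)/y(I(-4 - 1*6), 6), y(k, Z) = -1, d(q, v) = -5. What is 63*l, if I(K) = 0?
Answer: 315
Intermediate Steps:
l = 5 (l = -5/(-1) = -5*(-1) = 5)
63*l = 63*5 = 315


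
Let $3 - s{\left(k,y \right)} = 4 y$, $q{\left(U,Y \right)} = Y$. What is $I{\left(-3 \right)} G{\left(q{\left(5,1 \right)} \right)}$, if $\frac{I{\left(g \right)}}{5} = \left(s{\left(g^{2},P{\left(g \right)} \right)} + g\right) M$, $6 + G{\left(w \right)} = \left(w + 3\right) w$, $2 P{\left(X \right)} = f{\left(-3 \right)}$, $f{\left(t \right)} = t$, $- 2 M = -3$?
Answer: $-90$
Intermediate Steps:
$M = \frac{3}{2}$ ($M = \left(- \frac{1}{2}\right) \left(-3\right) = \frac{3}{2} \approx 1.5$)
$P{\left(X \right)} = - \frac{3}{2}$ ($P{\left(X \right)} = \frac{1}{2} \left(-3\right) = - \frac{3}{2}$)
$G{\left(w \right)} = -6 + w \left(3 + w\right)$ ($G{\left(w \right)} = -6 + \left(w + 3\right) w = -6 + \left(3 + w\right) w = -6 + w \left(3 + w\right)$)
$s{\left(k,y \right)} = 3 - 4 y$
$I{\left(g \right)} = \frac{135}{2} + \frac{15 g}{2}$ ($I{\left(g \right)} = 5 \left(\left(3 - -6\right) + g\right) \frac{3}{2} = 5 \left(\left(3 + 6\right) + g\right) \frac{3}{2} = 5 \left(9 + g\right) \frac{3}{2} = 5 \left(\frac{27}{2} + \frac{3 g}{2}\right) = \frac{135}{2} + \frac{15 g}{2}$)
$I{\left(-3 \right)} G{\left(q{\left(5,1 \right)} \right)} = \left(\frac{135}{2} + \frac{15}{2} \left(-3\right)\right) \left(-6 + 1^{2} + 3 \cdot 1\right) = \left(\frac{135}{2} - \frac{45}{2}\right) \left(-6 + 1 + 3\right) = 45 \left(-2\right) = -90$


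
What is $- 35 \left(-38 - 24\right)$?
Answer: $2170$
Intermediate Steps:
$- 35 \left(-38 - 24\right) = \left(-35\right) \left(-62\right) = 2170$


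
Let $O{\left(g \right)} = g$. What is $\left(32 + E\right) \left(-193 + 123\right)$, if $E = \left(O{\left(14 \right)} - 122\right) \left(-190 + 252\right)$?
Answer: $466480$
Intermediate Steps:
$E = -6696$ ($E = \left(14 - 122\right) \left(-190 + 252\right) = \left(14 - 122\right) 62 = \left(-108\right) 62 = -6696$)
$\left(32 + E\right) \left(-193 + 123\right) = \left(32 - 6696\right) \left(-193 + 123\right) = \left(-6664\right) \left(-70\right) = 466480$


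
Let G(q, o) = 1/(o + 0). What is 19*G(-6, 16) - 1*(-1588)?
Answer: 25427/16 ≈ 1589.2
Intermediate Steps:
G(q, o) = 1/o
19*G(-6, 16) - 1*(-1588) = 19/16 - 1*(-1588) = 19*(1/16) + 1588 = 19/16 + 1588 = 25427/16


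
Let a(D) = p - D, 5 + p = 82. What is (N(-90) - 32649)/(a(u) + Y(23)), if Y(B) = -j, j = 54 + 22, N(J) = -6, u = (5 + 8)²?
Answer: 1555/8 ≈ 194.38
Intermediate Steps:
u = 169 (u = 13² = 169)
p = 77 (p = -5 + 82 = 77)
j = 76
a(D) = 77 - D
Y(B) = -76 (Y(B) = -1*76 = -76)
(N(-90) - 32649)/(a(u) + Y(23)) = (-6 - 32649)/((77 - 1*169) - 76) = -32655/((77 - 169) - 76) = -32655/(-92 - 76) = -32655/(-168) = -32655*(-1/168) = 1555/8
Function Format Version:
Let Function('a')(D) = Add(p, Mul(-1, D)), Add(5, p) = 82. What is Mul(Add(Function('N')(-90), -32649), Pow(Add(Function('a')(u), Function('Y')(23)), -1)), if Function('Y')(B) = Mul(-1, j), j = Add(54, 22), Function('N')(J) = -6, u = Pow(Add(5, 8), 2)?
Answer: Rational(1555, 8) ≈ 194.38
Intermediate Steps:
u = 169 (u = Pow(13, 2) = 169)
p = 77 (p = Add(-5, 82) = 77)
j = 76
Function('a')(D) = Add(77, Mul(-1, D))
Function('Y')(B) = -76 (Function('Y')(B) = Mul(-1, 76) = -76)
Mul(Add(Function('N')(-90), -32649), Pow(Add(Function('a')(u), Function('Y')(23)), -1)) = Mul(Add(-6, -32649), Pow(Add(Add(77, Mul(-1, 169)), -76), -1)) = Mul(-32655, Pow(Add(Add(77, -169), -76), -1)) = Mul(-32655, Pow(Add(-92, -76), -1)) = Mul(-32655, Pow(-168, -1)) = Mul(-32655, Rational(-1, 168)) = Rational(1555, 8)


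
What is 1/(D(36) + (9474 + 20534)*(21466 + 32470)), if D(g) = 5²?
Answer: 1/1618511513 ≈ 6.1785e-10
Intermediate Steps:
D(g) = 25
1/(D(36) + (9474 + 20534)*(21466 + 32470)) = 1/(25 + (9474 + 20534)*(21466 + 32470)) = 1/(25 + 30008*53936) = 1/(25 + 1618511488) = 1/1618511513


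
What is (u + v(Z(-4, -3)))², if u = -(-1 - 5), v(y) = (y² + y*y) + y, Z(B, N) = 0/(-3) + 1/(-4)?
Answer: 2209/64 ≈ 34.516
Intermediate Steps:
Z(B, N) = -¼ (Z(B, N) = 0*(-⅓) + 1*(-¼) = 0 - ¼ = -¼)
v(y) = y + 2*y² (v(y) = (y² + y²) + y = 2*y² + y = y + 2*y²)
u = 6 (u = -1*(-6) = 6)
(u + v(Z(-4, -3)))² = (6 - (1 + 2*(-¼))/4)² = (6 - (1 - ½)/4)² = (6 - ¼*½)² = (6 - ⅛)² = (47/8)² = 2209/64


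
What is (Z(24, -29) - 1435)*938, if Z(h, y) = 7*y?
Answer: -1536444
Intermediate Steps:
(Z(24, -29) - 1435)*938 = (7*(-29) - 1435)*938 = (-203 - 1435)*938 = -1638*938 = -1536444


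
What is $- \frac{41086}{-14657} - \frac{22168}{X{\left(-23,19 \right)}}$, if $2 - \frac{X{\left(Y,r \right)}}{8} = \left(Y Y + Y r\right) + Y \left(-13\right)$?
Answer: $\frac{56597001}{5701573} \approx 9.9266$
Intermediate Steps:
$X{\left(Y,r \right)} = 16 - 8 Y^{2} + 104 Y - 8 Y r$ ($X{\left(Y,r \right)} = 16 - 8 \left(\left(Y Y + Y r\right) + Y \left(-13\right)\right) = 16 - 8 \left(\left(Y^{2} + Y r\right) - 13 Y\right) = 16 - 8 \left(Y^{2} - 13 Y + Y r\right) = 16 - \left(- 104 Y + 8 Y^{2} + 8 Y r\right) = 16 - 8 Y^{2} + 104 Y - 8 Y r$)
$- \frac{41086}{-14657} - \frac{22168}{X{\left(-23,19 \right)}} = - \frac{41086}{-14657} - \frac{22168}{16 - 8 \left(-23\right)^{2} + 104 \left(-23\right) - \left(-184\right) 19} = \left(-41086\right) \left(- \frac{1}{14657}\right) - \frac{22168}{16 - 4232 - 2392 + 3496} = \frac{41086}{14657} - \frac{22168}{16 - 4232 - 2392 + 3496} = \frac{41086}{14657} - \frac{22168}{-3112} = \frac{41086}{14657} - - \frac{2771}{389} = \frac{41086}{14657} + \frac{2771}{389} = \frac{56597001}{5701573}$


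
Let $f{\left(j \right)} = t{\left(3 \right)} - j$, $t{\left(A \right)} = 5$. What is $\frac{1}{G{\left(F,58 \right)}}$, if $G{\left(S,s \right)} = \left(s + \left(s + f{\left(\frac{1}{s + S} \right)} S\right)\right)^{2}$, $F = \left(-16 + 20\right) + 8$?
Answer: $\frac{1225}{37871716} \approx 3.2346 \cdot 10^{-5}$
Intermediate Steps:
$f{\left(j \right)} = 5 - j$
$F = 12$ ($F = 4 + 8 = 12$)
$G{\left(S,s \right)} = \left(2 s + S \left(5 - \frac{1}{S + s}\right)\right)^{2}$ ($G{\left(S,s \right)} = \left(s + \left(s + \left(5 - \frac{1}{s + S}\right) S\right)\right)^{2} = \left(s + \left(s + \left(5 - \frac{1}{S + s}\right) S\right)\right)^{2} = \left(s + \left(s + S \left(5 - \frac{1}{S + s}\right)\right)\right)^{2} = \left(2 s + S \left(5 - \frac{1}{S + s}\right)\right)^{2}$)
$\frac{1}{G{\left(F,58 \right)}} = \frac{1}{\left(2 \cdot 58 + 12 \left(5 - \frac{1}{12 + 58}\right)\right)^{2}} = \frac{1}{\left(116 + 12 \left(5 - \frac{1}{70}\right)\right)^{2}} = \frac{1}{\left(116 + 12 \cdot \frac{349}{70}\right)^{2}} = \frac{1}{\left(116 + \frac{2094}{35}\right)^{2}} = \frac{1}{\left(\frac{6154}{35}\right)^{2}} = \frac{1}{\frac{37871716}{1225}} = \frac{1225}{37871716}$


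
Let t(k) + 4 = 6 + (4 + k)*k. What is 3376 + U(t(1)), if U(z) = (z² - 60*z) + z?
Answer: 3012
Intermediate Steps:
t(k) = 2 + k*(4 + k) (t(k) = -4 + (6 + (4 + k)*k) = -4 + (6 + k*(4 + k)) = 2 + k*(4 + k))
U(z) = z² - 59*z
3376 + U(t(1)) = 3376 + (2 + 1² + 4*1)*(-59 + (2 + 1² + 4*1)) = 3376 + (2 + 1 + 4)*(-59 + (2 + 1 + 4)) = 3376 + 7*(-59 + 7) = 3376 + 7*(-52) = 3376 - 364 = 3012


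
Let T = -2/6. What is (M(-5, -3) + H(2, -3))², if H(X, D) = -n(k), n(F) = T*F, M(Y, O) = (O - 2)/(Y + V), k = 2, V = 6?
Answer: 169/9 ≈ 18.778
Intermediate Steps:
M(Y, O) = (-2 + O)/(6 + Y) (M(Y, O) = (O - 2)/(Y + 6) = (-2 + O)/(6 + Y))
T = -⅓ (T = -2*⅙ = -⅓ ≈ -0.33333)
n(F) = -F/3
H(X, D) = ⅔ (H(X, D) = -(-1)*2/3 = -1*(-⅔) = ⅔)
(M(-5, -3) + H(2, -3))² = ((-2 - 3)/(6 - 5) + ⅔)² = (-5/1 + ⅔)² = (1*(-5) + ⅔)² = (-5 + ⅔)² = (-13/3)² = 169/9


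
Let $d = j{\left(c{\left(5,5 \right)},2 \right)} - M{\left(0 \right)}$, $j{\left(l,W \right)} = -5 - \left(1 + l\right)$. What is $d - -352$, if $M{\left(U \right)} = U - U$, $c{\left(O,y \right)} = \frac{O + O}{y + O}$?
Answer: $345$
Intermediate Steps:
$c{\left(O,y \right)} = \frac{2 O}{O + y}$
$j{\left(l,W \right)} = -6 - l$
$M{\left(U \right)} = 0$
$d = -7$ ($d = \left(-6 - 2 \cdot 5 \frac{1}{5 + 5}\right) - 0 = \left(-6 - 2 \cdot 5 \cdot \frac{1}{10}\right) + 0 = \left(-6 - 1\right) + 0 = -7 + 0 = -7$)
$d - -352 = -7 - -352 = -7 + 352 = 345$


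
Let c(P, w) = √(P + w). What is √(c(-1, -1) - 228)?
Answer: √(-228 + I*√2) ≈ 0.04683 + 15.1*I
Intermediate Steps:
√(c(-1, -1) - 228) = √(√(-1 - 1) - 228) = √(√(-2) - 228) = √(I*√2 - 228) = √(-228 + I*√2)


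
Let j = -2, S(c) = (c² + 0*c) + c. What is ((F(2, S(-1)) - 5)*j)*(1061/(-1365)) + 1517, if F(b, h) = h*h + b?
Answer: 688113/455 ≈ 1512.3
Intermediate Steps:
S(c) = c + c² (S(c) = (c² + 0) + c = c² + c = c + c²)
F(b, h) = b + h² (F(b, h) = h² + b = b + h²)
((F(2, S(-1)) - 5)*j)*(1061/(-1365)) + 1517 = (((2 + (-(1 - 1))²) - 5)*(-2))*(1061/(-1365)) + 1517 = (((2 + (-1*0)²) - 5)*(-2))*(1061*(-1/1365)) + 1517 = (((2 + 0²) - 5)*(-2))*(-1061/1365) + 1517 = (((2 + 0) - 5)*(-2))*(-1061/1365) + 1517 = ((2 - 5)*(-2))*(-1061/1365) + 1517 = -3*(-2)*(-1061/1365) + 1517 = 6*(-1061/1365) + 1517 = -2122/455 + 1517 = 688113/455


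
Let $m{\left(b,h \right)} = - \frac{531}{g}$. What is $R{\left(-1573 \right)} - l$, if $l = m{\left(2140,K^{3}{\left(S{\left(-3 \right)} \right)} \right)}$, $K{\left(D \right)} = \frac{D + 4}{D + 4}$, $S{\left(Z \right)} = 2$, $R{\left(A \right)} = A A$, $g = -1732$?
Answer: $\frac{4285537297}{1732} \approx 2.4743 \cdot 10^{6}$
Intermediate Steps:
$R{\left(A \right)} = A^{2}$
$K{\left(D \right)} = 1$ ($K{\left(D \right)} = \frac{4 + D}{4 + D} = 1$)
$m{\left(b,h \right)} = \frac{531}{1732}$ ($m{\left(b,h \right)} = - \frac{531}{-1732} = \left(-531\right) \left(- \frac{1}{1732}\right) = \frac{531}{1732}$)
$l = \frac{531}{1732} \approx 0.30658$
$R{\left(-1573 \right)} - l = \left(-1573\right)^{2} - \frac{531}{1732} = 2474329 - \frac{531}{1732} = \frac{4285537297}{1732}$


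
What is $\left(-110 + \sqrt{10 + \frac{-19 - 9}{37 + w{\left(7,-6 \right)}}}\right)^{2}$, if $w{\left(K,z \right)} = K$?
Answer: $\frac{\left(1210 - \sqrt{1133}\right)^{2}}{121} \approx 11436.0$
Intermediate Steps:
$\left(-110 + \sqrt{10 + \frac{-19 - 9}{37 + w{\left(7,-6 \right)}}}\right)^{2} = \left(-110 + \sqrt{10 + \frac{-19 - 9}{37 + 7}}\right)^{2} = \left(-110 + \sqrt{10 - \frac{28}{44}}\right)^{2} = \left(-110 + \sqrt{10 - \frac{7}{11}}\right)^{2} = \left(-110 + \sqrt{\frac{103}{11}}\right)^{2} = \left(-110 + \frac{\sqrt{1133}}{11}\right)^{2}$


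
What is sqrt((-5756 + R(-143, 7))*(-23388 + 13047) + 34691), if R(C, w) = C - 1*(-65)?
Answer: sqrt(60364085) ≈ 7769.4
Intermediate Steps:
R(C, w) = 65 + C (R(C, w) = C + 65 = 65 + C)
sqrt((-5756 + R(-143, 7))*(-23388 + 13047) + 34691) = sqrt((-5756 + (65 - 143))*(-23388 + 13047) + 34691) = sqrt((-5756 - 78)*(-10341) + 34691) = sqrt(-5834*(-10341) + 34691) = sqrt(60329394 + 34691) = sqrt(60364085)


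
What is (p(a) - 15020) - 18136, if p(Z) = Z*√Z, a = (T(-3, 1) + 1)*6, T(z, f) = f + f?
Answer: -33156 + 54*√2 ≈ -33080.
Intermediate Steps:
T(z, f) = 2*f
a = 18 (a = (2*1 + 1)*6 = (2 + 1)*6 = 3*6 = 18)
p(Z) = Z^(3/2)
(p(a) - 15020) - 18136 = (18^(3/2) - 15020) - 18136 = (54*√2 - 15020) - 18136 = (-15020 + 54*√2) - 18136 = -33156 + 54*√2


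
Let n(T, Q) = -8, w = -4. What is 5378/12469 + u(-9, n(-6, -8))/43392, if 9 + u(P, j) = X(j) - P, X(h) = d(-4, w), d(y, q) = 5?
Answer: 233424521/541054848 ≈ 0.43143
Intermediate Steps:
X(h) = 5
u(P, j) = -4 - P (u(P, j) = -9 + (5 - P) = -4 - P)
5378/12469 + u(-9, n(-6, -8))/43392 = 5378/12469 + (-4 - 1*(-9))/43392 = 5378*(1/12469) + (-4 + 9)*(1/43392) = 5378/12469 + 5*(1/43392) = 5378/12469 + 5/43392 = 233424521/541054848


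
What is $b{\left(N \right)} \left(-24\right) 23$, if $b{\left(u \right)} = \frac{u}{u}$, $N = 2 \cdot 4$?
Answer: $-552$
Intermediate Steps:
$N = 8$
$b{\left(u \right)} = 1$
$b{\left(N \right)} \left(-24\right) 23 = 1 \left(-24\right) 23 = \left(-24\right) 23 = -552$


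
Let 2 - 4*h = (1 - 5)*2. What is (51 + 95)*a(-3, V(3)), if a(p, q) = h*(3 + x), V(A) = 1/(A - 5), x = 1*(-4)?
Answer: -365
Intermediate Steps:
x = -4
V(A) = 1/(-5 + A)
h = 5/2 (h = ½ - (1 - 5)*2/4 = ½ - (-1)*2 = ½ - ¼*(-8) = ½ + 2 = 5/2 ≈ 2.5000)
a(p, q) = -5/2 (a(p, q) = 5*(3 - 4)/2 = (5/2)*(-1) = -5/2)
(51 + 95)*a(-3, V(3)) = (51 + 95)*(-5/2) = 146*(-5/2) = -365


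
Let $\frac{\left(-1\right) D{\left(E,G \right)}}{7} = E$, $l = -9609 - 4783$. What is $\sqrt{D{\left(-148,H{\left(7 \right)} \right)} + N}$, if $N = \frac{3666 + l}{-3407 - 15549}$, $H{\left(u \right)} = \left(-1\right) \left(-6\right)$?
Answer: $\frac{9 \sqrt{1149596098}}{9478} \approx 32.196$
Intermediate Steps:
$H{\left(u \right)} = 6$
$l = -14392$ ($l = -9609 - 4783 = -14392$)
$D{\left(E,G \right)} = - 7 E$
$N = \frac{5363}{9478}$ ($N = \frac{3666 - 14392}{-3407 - 15549} = - \frac{10726}{-18956} = \left(-10726\right) \left(- \frac{1}{18956}\right) = \frac{5363}{9478} \approx 0.56584$)
$\sqrt{D{\left(-148,H{\left(7 \right)} \right)} + N} = \sqrt{\left(-7\right) \left(-148\right) + \frac{5363}{9478}} = \sqrt{1036 + \frac{5363}{9478}} = \sqrt{\frac{9824571}{9478}} = \frac{9 \sqrt{1149596098}}{9478}$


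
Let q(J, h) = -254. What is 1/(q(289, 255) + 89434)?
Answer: 1/89180 ≈ 1.1213e-5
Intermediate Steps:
1/(q(289, 255) + 89434) = 1/(-254 + 89434) = 1/89180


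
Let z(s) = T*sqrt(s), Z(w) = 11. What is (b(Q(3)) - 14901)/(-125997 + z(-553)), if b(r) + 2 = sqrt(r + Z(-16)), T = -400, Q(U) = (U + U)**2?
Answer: 1877733291/15963724009 - 125997*sqrt(47)/15963724009 - 5961200*I*sqrt(553)/15963724009 + 400*I*sqrt(25991)/15963724009 ≈ 0.11757 - 0.0087773*I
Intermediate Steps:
Q(U) = 4*U**2 (Q(U) = (2*U)**2 = 4*U**2)
b(r) = -2 + sqrt(11 + r) (b(r) = -2 + sqrt(r + 11) = -2 + sqrt(11 + r))
z(s) = -400*sqrt(s)
(b(Q(3)) - 14901)/(-125997 + z(-553)) = ((-2 + sqrt(11 + 4*3**2)) - 14901)/(-125997 - 400*I*sqrt(553)) = ((-2 + sqrt(11 + 4*9)) - 14901)/(-125997 - 400*I*sqrt(553)) = ((-2 + sqrt(11 + 36)) - 14901)/(-125997 - 400*I*sqrt(553)) = ((-2 + sqrt(47)) - 14901)/(-125997 - 400*I*sqrt(553)) = (-14903 + sqrt(47))/(-125997 - 400*I*sqrt(553))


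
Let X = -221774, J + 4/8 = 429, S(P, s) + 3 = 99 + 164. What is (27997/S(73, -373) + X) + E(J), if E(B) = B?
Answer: -57521833/260 ≈ -2.2124e+5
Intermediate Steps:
S(P, s) = 260 (S(P, s) = -3 + (99 + 164) = -3 + 263 = 260)
J = 857/2 (J = -½ + 429 = 857/2 ≈ 428.50)
(27997/S(73, -373) + X) + E(J) = (27997/260 - 221774) + 857/2 = -57633243/260 + 857/2 = -57521833/260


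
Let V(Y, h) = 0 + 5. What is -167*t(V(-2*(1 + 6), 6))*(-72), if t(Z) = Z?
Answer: 60120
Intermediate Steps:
V(Y, h) = 5
-167*t(V(-2*(1 + 6), 6))*(-72) = -167*5*(-72) = -835*(-72) = 60120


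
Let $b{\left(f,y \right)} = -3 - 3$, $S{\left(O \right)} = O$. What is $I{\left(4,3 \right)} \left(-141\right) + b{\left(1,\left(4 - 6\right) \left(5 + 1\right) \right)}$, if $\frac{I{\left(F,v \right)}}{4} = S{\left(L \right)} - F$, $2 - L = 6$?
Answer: $4506$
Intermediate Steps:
$L = -4$ ($L = 2 - 6 = -4$)
$I{\left(F,v \right)} = -16 - 4 F$ ($I{\left(F,v \right)} = 4 \left(-4 - F\right) = -16 - 4 F$)
$b{\left(f,y \right)} = -6$
$I{\left(4,3 \right)} \left(-141\right) + b{\left(1,\left(4 - 6\right) \left(5 + 1\right) \right)} = \left(-16 - 16\right) \left(-141\right) - 6 = \left(-32\right) \left(-141\right) - 6 = 4512 - 6 = 4506$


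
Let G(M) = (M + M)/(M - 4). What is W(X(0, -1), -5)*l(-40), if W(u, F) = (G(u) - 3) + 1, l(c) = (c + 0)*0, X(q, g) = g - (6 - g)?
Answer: 0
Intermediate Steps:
X(q, g) = -6 + 2*g (X(q, g) = g + (-6 + g) = -6 + 2*g)
G(M) = 2*M/(-4 + M) (G(M) = (2*M)/(-4 + M) = 2*M/(-4 + M))
l(c) = 0 (l(c) = c*0 = 0)
W(u, F) = -2 + 2*u/(-4 + u) (W(u, F) = (2*u/(-4 + u) - 3) + 1 = (-3 + 2*u/(-4 + u)) + 1 = -2 + 2*u/(-4 + u))
W(X(0, -1), -5)*l(-40) = (8/(-4 + (-6 + 2*(-1))))*0 = (8/(-4 + (-6 - 2)))*0 = (8/(-4 - 8))*0 = (8/(-12))*0 = (8*(-1/12))*0 = -⅔*0 = 0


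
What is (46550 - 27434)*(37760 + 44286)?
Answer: 1568391336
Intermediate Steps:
(46550 - 27434)*(37760 + 44286) = 19116*82046 = 1568391336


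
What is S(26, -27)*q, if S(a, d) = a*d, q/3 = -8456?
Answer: 17808336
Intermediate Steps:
q = -25368 (q = 3*(-8456) = -25368)
S(26, -27)*q = (26*(-27))*(-25368) = -702*(-25368) = 17808336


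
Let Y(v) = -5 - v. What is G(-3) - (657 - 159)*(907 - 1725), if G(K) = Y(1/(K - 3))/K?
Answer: 7332581/18 ≈ 4.0737e+5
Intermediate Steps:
G(K) = (-5 - 1/(-3 + K))/K (G(K) = (-5 - 1/(K - 3))/K = (-5 - 1/(-3 + K))/K)
G(-3) - (657 - 159)*(907 - 1725) = (14 - 5*(-3))/((-3)*(-3 - 3)) - (657 - 159)*(907 - 1725) = -1/3*(14 + 15)/(-6) - 498*(-818) = -1/3*(-1/6)*29 - 1*(-407364) = 29/18 + 407364 = 7332581/18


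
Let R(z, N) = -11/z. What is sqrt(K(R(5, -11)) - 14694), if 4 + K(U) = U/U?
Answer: 3*I*sqrt(1633) ≈ 121.23*I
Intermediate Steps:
K(U) = -3 (K(U) = -4 + U/U = -4 + 1 = -3)
sqrt(K(R(5, -11)) - 14694) = sqrt(-3 - 14694) = sqrt(-14697) = 3*I*sqrt(1633)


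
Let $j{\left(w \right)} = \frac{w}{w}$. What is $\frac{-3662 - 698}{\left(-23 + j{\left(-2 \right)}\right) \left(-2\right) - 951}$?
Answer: $\frac{4360}{907} \approx 4.8071$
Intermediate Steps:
$j{\left(w \right)} = 1$
$\frac{-3662 - 698}{\left(-23 + j{\left(-2 \right)}\right) \left(-2\right) - 951} = \frac{-3662 - 698}{\left(-23 + 1\right) \left(-2\right) - 951} = - \frac{4360}{\left(-22\right) \left(-2\right) - 951} = - \frac{4360}{44 - 951} = - \frac{4360}{-907} = \left(-4360\right) \left(- \frac{1}{907}\right) = \frac{4360}{907}$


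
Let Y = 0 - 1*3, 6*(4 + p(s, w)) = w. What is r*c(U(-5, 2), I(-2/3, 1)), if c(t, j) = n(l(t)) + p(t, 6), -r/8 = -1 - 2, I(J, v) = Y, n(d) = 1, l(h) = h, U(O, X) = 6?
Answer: -48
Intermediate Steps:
p(s, w) = -4 + w/6
Y = -3 (Y = 0 - 3 = -3)
I(J, v) = -3
r = 24 (r = -8*(-1 - 2) = -8*(-3) = 24)
c(t, j) = -2 (c(t, j) = 1 + (-4 + (⅙)*6) = 1 + (-4 + 1) = 1 - 3 = -2)
r*c(U(-5, 2), I(-2/3, 1)) = 24*(-2) = -48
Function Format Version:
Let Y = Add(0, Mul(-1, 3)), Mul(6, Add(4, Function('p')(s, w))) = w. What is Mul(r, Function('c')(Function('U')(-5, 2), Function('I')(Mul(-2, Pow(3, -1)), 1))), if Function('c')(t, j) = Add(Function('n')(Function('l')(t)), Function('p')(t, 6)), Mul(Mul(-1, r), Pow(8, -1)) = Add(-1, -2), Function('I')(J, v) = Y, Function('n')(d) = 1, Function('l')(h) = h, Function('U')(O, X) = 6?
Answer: -48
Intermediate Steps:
Function('p')(s, w) = Add(-4, Mul(Rational(1, 6), w))
Y = -3 (Y = Add(0, -3) = -3)
Function('I')(J, v) = -3
r = 24 (r = Mul(-8, Add(-1, -2)) = Mul(-8, -3) = 24)
Function('c')(t, j) = -2 (Function('c')(t, j) = Add(1, Add(-4, Mul(Rational(1, 6), 6))) = Add(1, Add(-4, 1)) = Add(1, -3) = -2)
Mul(r, Function('c')(Function('U')(-5, 2), Function('I')(Mul(-2, Pow(3, -1)), 1))) = Mul(24, -2) = -48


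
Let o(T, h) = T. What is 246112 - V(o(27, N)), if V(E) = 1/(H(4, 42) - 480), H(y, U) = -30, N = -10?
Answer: 125517121/510 ≈ 2.4611e+5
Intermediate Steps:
V(E) = -1/510 (V(E) = 1/(-30 - 480) = 1/(-510) = -1/510)
246112 - V(o(27, N)) = 246112 - 1*(-1/510) = 246112 + 1/510 = 125517121/510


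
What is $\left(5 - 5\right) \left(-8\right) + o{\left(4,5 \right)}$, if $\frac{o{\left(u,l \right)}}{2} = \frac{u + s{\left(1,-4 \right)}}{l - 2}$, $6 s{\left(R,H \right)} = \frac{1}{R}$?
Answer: $\frac{25}{9} \approx 2.7778$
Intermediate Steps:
$s{\left(R,H \right)} = \frac{1}{6 R}$
$o{\left(u,l \right)} = \frac{2 \left(\frac{1}{6} + u\right)}{-2 + l}$ ($o{\left(u,l \right)} = 2 \frac{u + \frac{1}{6 \cdot 1}}{l - 2} = 2 \frac{u + \frac{1}{6} \cdot 1}{-2 + l} = 2 \frac{u + \frac{1}{6}}{-2 + l} = 2 \frac{\frac{1}{6} + u}{-2 + l} = \frac{2 \left(\frac{1}{6} + u\right)}{-2 + l}$)
$\left(5 - 5\right) \left(-8\right) + o{\left(4,5 \right)} = \left(5 - 5\right) \left(-8\right) + \frac{1 + 6 \cdot 4}{3 \left(-2 + 5\right)} = \left(5 - 5\right) \left(-8\right) + \frac{1 + 24}{3 \cdot 3} = 0 \left(-8\right) + \frac{1}{3} \cdot \frac{1}{3} \cdot 25 = 0 + \frac{25}{9} = \frac{25}{9}$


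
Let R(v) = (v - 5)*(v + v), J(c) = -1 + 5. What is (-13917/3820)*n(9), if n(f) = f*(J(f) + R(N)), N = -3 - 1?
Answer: -2379807/955 ≈ -2491.9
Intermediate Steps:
J(c) = 4
N = -4
R(v) = 2*v*(-5 + v) (R(v) = (-5 + v)*(2*v) = 2*v*(-5 + v))
n(f) = 76*f (n(f) = f*(4 + 2*(-4)*(-5 - 4)) = f*(4 + 2*(-4)*(-9)) = f*(4 + 72) = f*76 = 76*f)
(-13917/3820)*n(9) = (-13917/3820)*(76*9) = -13917*1/3820*684 = -13917/3820*684 = -2379807/955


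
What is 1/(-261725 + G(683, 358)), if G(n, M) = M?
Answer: -1/261367 ≈ -3.8260e-6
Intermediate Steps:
1/(-261725 + G(683, 358)) = 1/(-261725 + 358) = 1/(-261367) = -1/261367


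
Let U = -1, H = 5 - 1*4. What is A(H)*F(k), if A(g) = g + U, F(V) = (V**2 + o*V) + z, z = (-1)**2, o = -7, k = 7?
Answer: 0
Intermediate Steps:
z = 1
H = 1 (H = 5 - 4 = 1)
F(V) = 1 + V**2 - 7*V (F(V) = (V**2 - 7*V) + 1 = 1 + V**2 - 7*V)
A(g) = -1 + g (A(g) = g - 1 = -1 + g)
A(H)*F(k) = (-1 + 1)*(1 + 7**2 - 7*7) = 0*(1 + 49 - 49) = 0*1 = 0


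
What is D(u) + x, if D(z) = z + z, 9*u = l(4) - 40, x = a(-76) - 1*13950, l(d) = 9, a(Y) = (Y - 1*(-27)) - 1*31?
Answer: -126332/9 ≈ -14037.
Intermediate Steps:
a(Y) = -4 + Y (a(Y) = (Y + 27) - 31 = (27 + Y) - 31 = -4 + Y)
x = -14030 (x = (-4 - 76) - 1*13950 = -80 - 13950 = -14030)
u = -31/9 (u = (9 - 40)/9 = (1/9)*(-31) = -31/9 ≈ -3.4444)
D(z) = 2*z
D(u) + x = 2*(-31/9) - 14030 = -62/9 - 14030 = -126332/9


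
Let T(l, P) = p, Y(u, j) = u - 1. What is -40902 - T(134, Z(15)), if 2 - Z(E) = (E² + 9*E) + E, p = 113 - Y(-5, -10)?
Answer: -41021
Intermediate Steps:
Y(u, j) = -1 + u
p = 119 (p = 113 - (-1 - 5) = 113 - 1*(-6) = 113 + 6 = 119)
Z(E) = 2 - E² - 10*E (Z(E) = 2 - ((E² + 9*E) + E) = 2 - (E² + 10*E) = 2 + (-E² - 10*E) = 2 - E² - 10*E)
T(l, P) = 119
-40902 - T(134, Z(15)) = -40902 - 1*119 = -40902 - 119 = -41021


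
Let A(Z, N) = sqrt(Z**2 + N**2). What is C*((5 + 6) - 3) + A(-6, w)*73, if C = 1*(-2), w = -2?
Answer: -16 + 146*sqrt(10) ≈ 445.69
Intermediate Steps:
C = -2
A(Z, N) = sqrt(N**2 + Z**2)
C*((5 + 6) - 3) + A(-6, w)*73 = -2*((5 + 6) - 3) + sqrt((-2)**2 + (-6)**2)*73 = -2*(11 - 3) + sqrt(4 + 36)*73 = -2*8 + sqrt(40)*73 = -16 + (2*sqrt(10))*73 = -16 + 146*sqrt(10)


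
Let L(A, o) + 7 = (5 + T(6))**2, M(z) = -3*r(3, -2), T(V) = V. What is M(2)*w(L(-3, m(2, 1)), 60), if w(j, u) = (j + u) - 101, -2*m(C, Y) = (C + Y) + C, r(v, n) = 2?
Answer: -438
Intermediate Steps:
m(C, Y) = -C - Y/2 (m(C, Y) = -((C + Y) + C)/2 = -(Y + 2*C)/2 = -C - Y/2)
M(z) = -6 (M(z) = -3*2 = -6)
L(A, o) = 114 (L(A, o) = -7 + (5 + 6)**2 = -7 + 11**2 = -7 + 121 = 114)
w(j, u) = -101 + j + u
M(2)*w(L(-3, m(2, 1)), 60) = -6*(-101 + 114 + 60) = -6*73 = -438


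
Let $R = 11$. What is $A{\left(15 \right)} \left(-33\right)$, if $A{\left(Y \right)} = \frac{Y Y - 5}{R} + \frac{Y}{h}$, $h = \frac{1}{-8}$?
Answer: $3300$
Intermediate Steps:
$h = - \frac{1}{8} \approx -0.125$
$A{\left(Y \right)} = - \frac{5}{11} - 8 Y + \frac{Y^{2}}{11}$ ($A{\left(Y \right)} = \frac{Y Y - 5}{11} + \frac{Y}{- \frac{1}{8}} = \left(Y^{2} - 5\right) \frac{1}{11} + Y \left(-8\right) = \left(-5 + Y^{2}\right) \frac{1}{11} - 8 Y = \left(- \frac{5}{11} + \frac{Y^{2}}{11}\right) - 8 Y = - \frac{5}{11} - 8 Y + \frac{Y^{2}}{11}$)
$A{\left(15 \right)} \left(-33\right) = \left(- \frac{5}{11} - 120 + \frac{15^{2}}{11}\right) \left(-33\right) = \left(- \frac{5}{11} - 120 + \frac{1}{11} \cdot 225\right) \left(-33\right) = \left(- \frac{5}{11} - 120 + \frac{225}{11}\right) \left(-33\right) = \left(-100\right) \left(-33\right) = 3300$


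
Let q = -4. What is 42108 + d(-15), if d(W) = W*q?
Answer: 42168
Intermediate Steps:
d(W) = -4*W (d(W) = W*(-4) = -4*W)
42108 + d(-15) = 42108 - 4*(-15) = 42108 + 60 = 42168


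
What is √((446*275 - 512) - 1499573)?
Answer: I*√1377435 ≈ 1173.6*I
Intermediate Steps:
√((446*275 - 512) - 1499573) = √((122650 - 512) - 1499573) = √(122138 - 1499573) = √(-1377435) = I*√1377435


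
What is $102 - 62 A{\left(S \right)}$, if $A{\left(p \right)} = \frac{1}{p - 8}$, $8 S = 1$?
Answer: $\frac{6922}{63} \approx 109.87$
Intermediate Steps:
$S = \frac{1}{8}$ ($S = \frac{1}{8} \cdot 1 = \frac{1}{8} \approx 0.125$)
$A{\left(p \right)} = \frac{1}{-8 + p}$
$102 - 62 A{\left(S \right)} = 102 - \frac{62}{-8 + \frac{1}{8}} = 102 - \frac{62}{- \frac{63}{8}} = 102 - - \frac{496}{63} = 102 + \frac{496}{63} = \frac{6922}{63}$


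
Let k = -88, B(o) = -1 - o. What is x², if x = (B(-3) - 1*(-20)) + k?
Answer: 4356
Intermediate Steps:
x = -66 (x = ((-1 - 1*(-3)) - 1*(-20)) - 88 = ((-1 + 3) + 20) - 88 = (2 + 20) - 88 = 22 - 88 = -66)
x² = (-66)² = 4356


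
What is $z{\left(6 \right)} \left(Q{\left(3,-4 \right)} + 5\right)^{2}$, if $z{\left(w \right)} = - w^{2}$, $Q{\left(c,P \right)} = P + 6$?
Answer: $-1764$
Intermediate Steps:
$Q{\left(c,P \right)} = 6 + P$
$z{\left(6 \right)} \left(Q{\left(3,-4 \right)} + 5\right)^{2} = - 6^{2} \left(\left(6 - 4\right) + 5\right)^{2} = \left(-1\right) 36 \left(2 + 5\right)^{2} = - 36 \cdot 7^{2} = \left(-36\right) 49 = -1764$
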